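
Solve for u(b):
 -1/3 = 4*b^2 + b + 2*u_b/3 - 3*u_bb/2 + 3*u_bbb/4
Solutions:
 u(b) = C1 + C2*exp(2*b/3) + C3*exp(4*b/3) - 2*b^3 - 57*b^2/4 - 409*b/8


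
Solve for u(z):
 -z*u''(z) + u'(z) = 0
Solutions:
 u(z) = C1 + C2*z^2


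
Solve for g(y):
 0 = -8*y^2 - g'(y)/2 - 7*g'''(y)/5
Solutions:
 g(y) = C1 + C2*sin(sqrt(70)*y/14) + C3*cos(sqrt(70)*y/14) - 16*y^3/3 + 448*y/5


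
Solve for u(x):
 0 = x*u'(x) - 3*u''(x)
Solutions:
 u(x) = C1 + C2*erfi(sqrt(6)*x/6)


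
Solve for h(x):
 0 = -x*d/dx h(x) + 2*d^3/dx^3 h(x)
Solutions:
 h(x) = C1 + Integral(C2*airyai(2^(2/3)*x/2) + C3*airybi(2^(2/3)*x/2), x)


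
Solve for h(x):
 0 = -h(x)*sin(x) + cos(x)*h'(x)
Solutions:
 h(x) = C1/cos(x)


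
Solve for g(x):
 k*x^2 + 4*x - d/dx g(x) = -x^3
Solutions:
 g(x) = C1 + k*x^3/3 + x^4/4 + 2*x^2


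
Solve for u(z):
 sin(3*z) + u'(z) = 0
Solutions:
 u(z) = C1 + cos(3*z)/3


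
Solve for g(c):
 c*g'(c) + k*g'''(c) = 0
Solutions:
 g(c) = C1 + Integral(C2*airyai(c*(-1/k)^(1/3)) + C3*airybi(c*(-1/k)^(1/3)), c)


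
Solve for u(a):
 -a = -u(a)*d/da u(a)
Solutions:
 u(a) = -sqrt(C1 + a^2)
 u(a) = sqrt(C1 + a^2)


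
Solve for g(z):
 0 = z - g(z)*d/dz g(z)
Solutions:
 g(z) = -sqrt(C1 + z^2)
 g(z) = sqrt(C1 + z^2)


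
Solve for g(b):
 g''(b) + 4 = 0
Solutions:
 g(b) = C1 + C2*b - 2*b^2


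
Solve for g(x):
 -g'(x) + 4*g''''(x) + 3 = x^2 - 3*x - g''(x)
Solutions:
 g(x) = C1 + C4*exp(x/2) - x^3/3 + x^2/2 + 4*x + (C2*sin(sqrt(7)*x/4) + C3*cos(sqrt(7)*x/4))*exp(-x/4)


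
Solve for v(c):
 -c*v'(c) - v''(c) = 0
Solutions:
 v(c) = C1 + C2*erf(sqrt(2)*c/2)


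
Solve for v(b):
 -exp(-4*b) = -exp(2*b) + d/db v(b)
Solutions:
 v(b) = C1 + exp(2*b)/2 + exp(-4*b)/4


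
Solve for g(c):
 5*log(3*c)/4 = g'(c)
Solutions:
 g(c) = C1 + 5*c*log(c)/4 - 5*c/4 + 5*c*log(3)/4


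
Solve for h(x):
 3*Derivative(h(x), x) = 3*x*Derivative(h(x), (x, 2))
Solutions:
 h(x) = C1 + C2*x^2


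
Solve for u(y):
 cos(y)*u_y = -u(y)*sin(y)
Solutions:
 u(y) = C1*cos(y)


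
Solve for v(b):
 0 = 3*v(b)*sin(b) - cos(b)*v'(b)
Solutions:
 v(b) = C1/cos(b)^3


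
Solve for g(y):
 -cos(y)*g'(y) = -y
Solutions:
 g(y) = C1 + Integral(y/cos(y), y)


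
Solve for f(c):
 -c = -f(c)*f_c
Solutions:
 f(c) = -sqrt(C1 + c^2)
 f(c) = sqrt(C1 + c^2)


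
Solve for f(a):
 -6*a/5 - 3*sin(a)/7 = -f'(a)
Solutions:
 f(a) = C1 + 3*a^2/5 - 3*cos(a)/7


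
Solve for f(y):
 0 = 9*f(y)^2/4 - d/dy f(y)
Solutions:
 f(y) = -4/(C1 + 9*y)


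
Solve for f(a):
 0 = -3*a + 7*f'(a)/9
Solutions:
 f(a) = C1 + 27*a^2/14


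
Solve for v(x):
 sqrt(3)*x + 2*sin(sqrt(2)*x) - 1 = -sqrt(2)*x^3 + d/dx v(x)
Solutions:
 v(x) = C1 + sqrt(2)*x^4/4 + sqrt(3)*x^2/2 - x - sqrt(2)*cos(sqrt(2)*x)


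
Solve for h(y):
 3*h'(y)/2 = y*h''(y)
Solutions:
 h(y) = C1 + C2*y^(5/2)


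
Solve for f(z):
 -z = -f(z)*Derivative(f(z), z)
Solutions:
 f(z) = -sqrt(C1 + z^2)
 f(z) = sqrt(C1 + z^2)


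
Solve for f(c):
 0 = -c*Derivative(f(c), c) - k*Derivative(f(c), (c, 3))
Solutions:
 f(c) = C1 + Integral(C2*airyai(c*(-1/k)^(1/3)) + C3*airybi(c*(-1/k)^(1/3)), c)


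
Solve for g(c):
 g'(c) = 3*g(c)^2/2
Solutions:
 g(c) = -2/(C1 + 3*c)


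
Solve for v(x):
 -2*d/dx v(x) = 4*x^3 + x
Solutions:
 v(x) = C1 - x^4/2 - x^2/4


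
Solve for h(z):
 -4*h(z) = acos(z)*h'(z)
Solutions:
 h(z) = C1*exp(-4*Integral(1/acos(z), z))


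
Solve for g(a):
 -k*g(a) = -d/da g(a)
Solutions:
 g(a) = C1*exp(a*k)


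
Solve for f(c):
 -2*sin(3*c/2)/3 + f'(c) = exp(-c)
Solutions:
 f(c) = C1 - 4*cos(3*c/2)/9 - exp(-c)


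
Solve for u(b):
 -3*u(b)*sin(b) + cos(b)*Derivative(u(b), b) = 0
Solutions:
 u(b) = C1/cos(b)^3


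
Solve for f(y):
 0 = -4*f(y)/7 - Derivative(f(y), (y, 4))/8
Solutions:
 f(y) = (C1*sin(14^(3/4)*y/7) + C2*cos(14^(3/4)*y/7))*exp(-14^(3/4)*y/7) + (C3*sin(14^(3/4)*y/7) + C4*cos(14^(3/4)*y/7))*exp(14^(3/4)*y/7)


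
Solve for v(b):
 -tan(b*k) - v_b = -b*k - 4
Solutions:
 v(b) = C1 + b^2*k/2 + 4*b - Piecewise((-log(cos(b*k))/k, Ne(k, 0)), (0, True))


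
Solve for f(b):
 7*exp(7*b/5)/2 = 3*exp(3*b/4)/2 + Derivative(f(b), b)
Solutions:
 f(b) = C1 + 5*exp(7*b/5)/2 - 2*exp(3*b/4)


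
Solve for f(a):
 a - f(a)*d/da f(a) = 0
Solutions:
 f(a) = -sqrt(C1 + a^2)
 f(a) = sqrt(C1 + a^2)


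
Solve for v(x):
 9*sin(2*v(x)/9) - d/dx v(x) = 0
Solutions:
 -9*x + 9*log(cos(2*v(x)/9) - 1)/4 - 9*log(cos(2*v(x)/9) + 1)/4 = C1


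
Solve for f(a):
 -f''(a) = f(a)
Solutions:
 f(a) = C1*sin(a) + C2*cos(a)


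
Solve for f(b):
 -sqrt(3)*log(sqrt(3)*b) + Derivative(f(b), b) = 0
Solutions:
 f(b) = C1 + sqrt(3)*b*log(b) - sqrt(3)*b + sqrt(3)*b*log(3)/2


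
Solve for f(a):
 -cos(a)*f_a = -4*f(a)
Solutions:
 f(a) = C1*(sin(a)^2 + 2*sin(a) + 1)/(sin(a)^2 - 2*sin(a) + 1)


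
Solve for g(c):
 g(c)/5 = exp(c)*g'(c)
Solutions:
 g(c) = C1*exp(-exp(-c)/5)


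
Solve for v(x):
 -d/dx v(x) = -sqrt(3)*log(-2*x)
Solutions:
 v(x) = C1 + sqrt(3)*x*log(-x) + sqrt(3)*x*(-1 + log(2))


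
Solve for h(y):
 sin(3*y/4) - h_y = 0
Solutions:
 h(y) = C1 - 4*cos(3*y/4)/3


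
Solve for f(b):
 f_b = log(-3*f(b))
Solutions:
 -Integral(1/(log(-_y) + log(3)), (_y, f(b))) = C1 - b


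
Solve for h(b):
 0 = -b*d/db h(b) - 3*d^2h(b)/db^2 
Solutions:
 h(b) = C1 + C2*erf(sqrt(6)*b/6)


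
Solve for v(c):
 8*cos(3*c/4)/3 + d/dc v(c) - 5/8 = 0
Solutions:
 v(c) = C1 + 5*c/8 - 32*sin(3*c/4)/9


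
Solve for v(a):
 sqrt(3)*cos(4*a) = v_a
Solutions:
 v(a) = C1 + sqrt(3)*sin(4*a)/4


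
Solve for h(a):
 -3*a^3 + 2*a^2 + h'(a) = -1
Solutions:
 h(a) = C1 + 3*a^4/4 - 2*a^3/3 - a


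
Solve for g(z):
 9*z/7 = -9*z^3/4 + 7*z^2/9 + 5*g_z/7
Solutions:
 g(z) = C1 + 63*z^4/80 - 49*z^3/135 + 9*z^2/10


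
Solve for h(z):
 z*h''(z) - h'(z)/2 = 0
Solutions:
 h(z) = C1 + C2*z^(3/2)


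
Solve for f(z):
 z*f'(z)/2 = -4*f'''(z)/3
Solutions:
 f(z) = C1 + Integral(C2*airyai(-3^(1/3)*z/2) + C3*airybi(-3^(1/3)*z/2), z)


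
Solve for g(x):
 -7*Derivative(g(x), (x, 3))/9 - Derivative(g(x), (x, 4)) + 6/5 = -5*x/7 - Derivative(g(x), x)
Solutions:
 g(x) = C1 + C2*exp(-x*(98*2^(1/3)/(81*sqrt(54933) + 18997)^(1/3) + 28 + 2^(2/3)*(81*sqrt(54933) + 18997)^(1/3))/108)*sin(2^(1/3)*sqrt(3)*x*(-2^(1/3)*(81*sqrt(54933) + 18997)^(1/3) + 98/(81*sqrt(54933) + 18997)^(1/3))/108) + C3*exp(-x*(98*2^(1/3)/(81*sqrt(54933) + 18997)^(1/3) + 28 + 2^(2/3)*(81*sqrt(54933) + 18997)^(1/3))/108)*cos(2^(1/3)*sqrt(3)*x*(-2^(1/3)*(81*sqrt(54933) + 18997)^(1/3) + 98/(81*sqrt(54933) + 18997)^(1/3))/108) + C4*exp(x*(-14 + 98*2^(1/3)/(81*sqrt(54933) + 18997)^(1/3) + 2^(2/3)*(81*sqrt(54933) + 18997)^(1/3))/54) - 5*x^2/14 - 6*x/5


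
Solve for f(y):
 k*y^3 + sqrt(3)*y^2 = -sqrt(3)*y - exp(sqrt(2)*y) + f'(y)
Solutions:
 f(y) = C1 + k*y^4/4 + sqrt(3)*y^3/3 + sqrt(3)*y^2/2 + sqrt(2)*exp(sqrt(2)*y)/2


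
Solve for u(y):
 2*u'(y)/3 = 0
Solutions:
 u(y) = C1


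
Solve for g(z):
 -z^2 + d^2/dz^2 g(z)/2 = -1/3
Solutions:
 g(z) = C1 + C2*z + z^4/6 - z^2/3


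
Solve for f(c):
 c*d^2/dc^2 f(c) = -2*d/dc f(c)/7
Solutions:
 f(c) = C1 + C2*c^(5/7)


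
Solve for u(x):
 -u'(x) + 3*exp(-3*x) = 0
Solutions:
 u(x) = C1 - exp(-3*x)


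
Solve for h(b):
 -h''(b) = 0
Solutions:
 h(b) = C1 + C2*b


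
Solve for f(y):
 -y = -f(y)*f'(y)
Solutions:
 f(y) = -sqrt(C1 + y^2)
 f(y) = sqrt(C1 + y^2)


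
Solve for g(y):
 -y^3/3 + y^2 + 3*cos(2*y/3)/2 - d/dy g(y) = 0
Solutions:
 g(y) = C1 - y^4/12 + y^3/3 + 9*sin(2*y/3)/4


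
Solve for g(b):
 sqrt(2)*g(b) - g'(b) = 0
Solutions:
 g(b) = C1*exp(sqrt(2)*b)


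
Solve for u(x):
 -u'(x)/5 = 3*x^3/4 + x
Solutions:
 u(x) = C1 - 15*x^4/16 - 5*x^2/2


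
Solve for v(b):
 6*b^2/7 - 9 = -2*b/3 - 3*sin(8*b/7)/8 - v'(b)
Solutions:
 v(b) = C1 - 2*b^3/7 - b^2/3 + 9*b + 21*cos(8*b/7)/64


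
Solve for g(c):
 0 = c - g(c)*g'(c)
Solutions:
 g(c) = -sqrt(C1 + c^2)
 g(c) = sqrt(C1 + c^2)


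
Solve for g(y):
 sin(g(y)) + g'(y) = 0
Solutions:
 g(y) = -acos((-C1 - exp(2*y))/(C1 - exp(2*y))) + 2*pi
 g(y) = acos((-C1 - exp(2*y))/(C1 - exp(2*y)))


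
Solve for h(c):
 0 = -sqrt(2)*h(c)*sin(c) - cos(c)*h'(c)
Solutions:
 h(c) = C1*cos(c)^(sqrt(2))


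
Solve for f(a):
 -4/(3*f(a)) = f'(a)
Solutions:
 f(a) = -sqrt(C1 - 24*a)/3
 f(a) = sqrt(C1 - 24*a)/3


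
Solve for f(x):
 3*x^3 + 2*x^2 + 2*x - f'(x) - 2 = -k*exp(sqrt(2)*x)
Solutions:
 f(x) = C1 + sqrt(2)*k*exp(sqrt(2)*x)/2 + 3*x^4/4 + 2*x^3/3 + x^2 - 2*x


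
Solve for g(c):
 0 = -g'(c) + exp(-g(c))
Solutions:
 g(c) = log(C1 + c)


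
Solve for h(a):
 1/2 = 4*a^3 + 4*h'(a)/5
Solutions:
 h(a) = C1 - 5*a^4/4 + 5*a/8


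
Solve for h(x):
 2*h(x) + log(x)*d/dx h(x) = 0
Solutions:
 h(x) = C1*exp(-2*li(x))


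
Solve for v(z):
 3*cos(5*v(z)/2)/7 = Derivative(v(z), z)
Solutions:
 -3*z/7 - log(sin(5*v(z)/2) - 1)/5 + log(sin(5*v(z)/2) + 1)/5 = C1


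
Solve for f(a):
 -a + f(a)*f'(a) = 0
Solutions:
 f(a) = -sqrt(C1 + a^2)
 f(a) = sqrt(C1 + a^2)


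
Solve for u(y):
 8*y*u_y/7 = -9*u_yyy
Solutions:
 u(y) = C1 + Integral(C2*airyai(-2*147^(1/3)*y/21) + C3*airybi(-2*147^(1/3)*y/21), y)


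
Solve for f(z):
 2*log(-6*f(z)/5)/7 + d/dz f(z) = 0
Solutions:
 7*Integral(1/(log(-_y) - log(5) + log(6)), (_y, f(z)))/2 = C1 - z


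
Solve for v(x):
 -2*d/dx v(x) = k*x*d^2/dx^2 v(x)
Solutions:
 v(x) = C1 + x^(((re(k) - 2)*re(k) + im(k)^2)/(re(k)^2 + im(k)^2))*(C2*sin(2*log(x)*Abs(im(k))/(re(k)^2 + im(k)^2)) + C3*cos(2*log(x)*im(k)/(re(k)^2 + im(k)^2)))


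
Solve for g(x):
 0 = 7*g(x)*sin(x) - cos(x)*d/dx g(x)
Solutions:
 g(x) = C1/cos(x)^7


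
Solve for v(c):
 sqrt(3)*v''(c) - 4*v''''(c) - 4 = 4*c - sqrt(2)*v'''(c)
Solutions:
 v(c) = C1 + C2*c + C3*exp(sqrt(2)*c*(1 - sqrt(1 + 8*sqrt(3)))/8) + C4*exp(sqrt(2)*c*(1 + sqrt(1 + 8*sqrt(3)))/8) + 2*sqrt(3)*c^3/9 + 2*c^2*(-sqrt(2) + sqrt(3))/3


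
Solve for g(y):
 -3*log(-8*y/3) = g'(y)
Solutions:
 g(y) = C1 - 3*y*log(-y) + 3*y*(-3*log(2) + 1 + log(3))


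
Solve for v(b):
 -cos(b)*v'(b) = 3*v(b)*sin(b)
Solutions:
 v(b) = C1*cos(b)^3


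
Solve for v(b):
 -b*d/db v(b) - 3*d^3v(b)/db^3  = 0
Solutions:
 v(b) = C1 + Integral(C2*airyai(-3^(2/3)*b/3) + C3*airybi(-3^(2/3)*b/3), b)


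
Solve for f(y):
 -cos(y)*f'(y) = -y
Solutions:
 f(y) = C1 + Integral(y/cos(y), y)


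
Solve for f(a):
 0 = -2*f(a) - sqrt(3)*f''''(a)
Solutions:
 f(a) = (C1*sin(2^(3/4)*3^(7/8)*a/6) + C2*cos(2^(3/4)*3^(7/8)*a/6))*exp(-2^(3/4)*3^(7/8)*a/6) + (C3*sin(2^(3/4)*3^(7/8)*a/6) + C4*cos(2^(3/4)*3^(7/8)*a/6))*exp(2^(3/4)*3^(7/8)*a/6)


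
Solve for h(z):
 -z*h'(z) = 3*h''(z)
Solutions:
 h(z) = C1 + C2*erf(sqrt(6)*z/6)


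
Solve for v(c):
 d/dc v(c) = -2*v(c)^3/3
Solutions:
 v(c) = -sqrt(6)*sqrt(-1/(C1 - 2*c))/2
 v(c) = sqrt(6)*sqrt(-1/(C1 - 2*c))/2


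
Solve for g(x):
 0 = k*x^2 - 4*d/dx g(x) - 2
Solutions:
 g(x) = C1 + k*x^3/12 - x/2


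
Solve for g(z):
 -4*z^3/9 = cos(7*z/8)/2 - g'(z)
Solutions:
 g(z) = C1 + z^4/9 + 4*sin(7*z/8)/7


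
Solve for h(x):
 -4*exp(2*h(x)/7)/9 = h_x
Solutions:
 h(x) = 7*log(-sqrt(-1/(C1 - 4*x))) - 7*log(2) + 7*log(3) + 7*log(14)/2
 h(x) = 7*log(-1/(C1 - 4*x))/2 - 7*log(2) + 7*log(3) + 7*log(14)/2


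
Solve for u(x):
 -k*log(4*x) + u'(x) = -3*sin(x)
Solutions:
 u(x) = C1 + k*x*(log(x) - 1) + 2*k*x*log(2) + 3*cos(x)


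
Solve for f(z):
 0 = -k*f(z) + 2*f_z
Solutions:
 f(z) = C1*exp(k*z/2)


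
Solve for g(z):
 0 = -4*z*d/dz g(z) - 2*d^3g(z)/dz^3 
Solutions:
 g(z) = C1 + Integral(C2*airyai(-2^(1/3)*z) + C3*airybi(-2^(1/3)*z), z)


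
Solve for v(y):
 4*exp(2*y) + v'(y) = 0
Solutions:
 v(y) = C1 - 2*exp(2*y)


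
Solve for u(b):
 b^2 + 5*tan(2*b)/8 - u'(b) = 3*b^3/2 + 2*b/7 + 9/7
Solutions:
 u(b) = C1 - 3*b^4/8 + b^3/3 - b^2/7 - 9*b/7 - 5*log(cos(2*b))/16


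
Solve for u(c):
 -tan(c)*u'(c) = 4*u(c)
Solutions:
 u(c) = C1/sin(c)^4


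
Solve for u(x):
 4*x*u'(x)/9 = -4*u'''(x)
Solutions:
 u(x) = C1 + Integral(C2*airyai(-3^(1/3)*x/3) + C3*airybi(-3^(1/3)*x/3), x)


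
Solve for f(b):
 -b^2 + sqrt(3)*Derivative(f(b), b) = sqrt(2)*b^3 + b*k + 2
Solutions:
 f(b) = C1 + sqrt(6)*b^4/12 + sqrt(3)*b^3/9 + sqrt(3)*b^2*k/6 + 2*sqrt(3)*b/3


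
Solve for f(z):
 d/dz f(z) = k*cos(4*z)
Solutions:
 f(z) = C1 + k*sin(4*z)/4


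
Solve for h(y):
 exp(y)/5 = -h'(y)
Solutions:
 h(y) = C1 - exp(y)/5


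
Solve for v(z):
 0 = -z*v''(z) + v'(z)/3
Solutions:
 v(z) = C1 + C2*z^(4/3)


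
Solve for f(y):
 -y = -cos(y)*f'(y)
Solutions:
 f(y) = C1 + Integral(y/cos(y), y)


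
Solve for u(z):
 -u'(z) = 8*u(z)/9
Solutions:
 u(z) = C1*exp(-8*z/9)


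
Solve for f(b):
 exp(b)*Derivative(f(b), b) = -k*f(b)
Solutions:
 f(b) = C1*exp(k*exp(-b))


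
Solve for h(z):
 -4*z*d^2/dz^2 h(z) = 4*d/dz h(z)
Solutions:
 h(z) = C1 + C2*log(z)


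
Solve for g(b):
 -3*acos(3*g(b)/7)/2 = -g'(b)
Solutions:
 Integral(1/acos(3*_y/7), (_y, g(b))) = C1 + 3*b/2


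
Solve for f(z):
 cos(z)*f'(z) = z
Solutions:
 f(z) = C1 + Integral(z/cos(z), z)


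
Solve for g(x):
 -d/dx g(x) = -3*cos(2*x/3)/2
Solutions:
 g(x) = C1 + 9*sin(2*x/3)/4


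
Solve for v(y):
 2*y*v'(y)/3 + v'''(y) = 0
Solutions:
 v(y) = C1 + Integral(C2*airyai(-2^(1/3)*3^(2/3)*y/3) + C3*airybi(-2^(1/3)*3^(2/3)*y/3), y)


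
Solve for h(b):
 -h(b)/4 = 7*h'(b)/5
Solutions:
 h(b) = C1*exp(-5*b/28)


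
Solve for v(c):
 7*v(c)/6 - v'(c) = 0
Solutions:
 v(c) = C1*exp(7*c/6)


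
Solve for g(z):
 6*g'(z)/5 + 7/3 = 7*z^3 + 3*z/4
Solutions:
 g(z) = C1 + 35*z^4/24 + 5*z^2/16 - 35*z/18


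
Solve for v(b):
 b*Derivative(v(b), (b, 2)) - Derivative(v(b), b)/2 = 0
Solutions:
 v(b) = C1 + C2*b^(3/2)


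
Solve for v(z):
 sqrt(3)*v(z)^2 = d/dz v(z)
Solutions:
 v(z) = -1/(C1 + sqrt(3)*z)


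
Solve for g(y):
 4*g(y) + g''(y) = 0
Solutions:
 g(y) = C1*sin(2*y) + C2*cos(2*y)


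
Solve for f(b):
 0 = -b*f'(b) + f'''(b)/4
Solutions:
 f(b) = C1 + Integral(C2*airyai(2^(2/3)*b) + C3*airybi(2^(2/3)*b), b)


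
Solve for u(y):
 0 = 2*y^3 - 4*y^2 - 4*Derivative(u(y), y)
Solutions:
 u(y) = C1 + y^4/8 - y^3/3


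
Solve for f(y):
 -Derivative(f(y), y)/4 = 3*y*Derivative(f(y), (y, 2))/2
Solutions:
 f(y) = C1 + C2*y^(5/6)


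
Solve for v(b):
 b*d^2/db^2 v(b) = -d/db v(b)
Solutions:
 v(b) = C1 + C2*log(b)


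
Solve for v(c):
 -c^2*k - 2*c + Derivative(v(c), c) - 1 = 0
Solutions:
 v(c) = C1 + c^3*k/3 + c^2 + c


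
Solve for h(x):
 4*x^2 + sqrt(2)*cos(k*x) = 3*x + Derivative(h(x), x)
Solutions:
 h(x) = C1 + 4*x^3/3 - 3*x^2/2 + sqrt(2)*sin(k*x)/k


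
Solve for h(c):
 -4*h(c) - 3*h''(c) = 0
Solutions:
 h(c) = C1*sin(2*sqrt(3)*c/3) + C2*cos(2*sqrt(3)*c/3)


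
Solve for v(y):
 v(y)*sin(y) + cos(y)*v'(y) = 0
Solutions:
 v(y) = C1*cos(y)


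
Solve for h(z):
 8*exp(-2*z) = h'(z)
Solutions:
 h(z) = C1 - 4*exp(-2*z)


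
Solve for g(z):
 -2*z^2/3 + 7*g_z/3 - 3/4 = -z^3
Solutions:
 g(z) = C1 - 3*z^4/28 + 2*z^3/21 + 9*z/28


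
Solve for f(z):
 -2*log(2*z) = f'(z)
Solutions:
 f(z) = C1 - 2*z*log(z) - z*log(4) + 2*z


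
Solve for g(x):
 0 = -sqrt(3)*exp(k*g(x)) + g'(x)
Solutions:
 g(x) = Piecewise((log(-1/(C1*k + sqrt(3)*k*x))/k, Ne(k, 0)), (nan, True))
 g(x) = Piecewise((C1 + sqrt(3)*x, Eq(k, 0)), (nan, True))


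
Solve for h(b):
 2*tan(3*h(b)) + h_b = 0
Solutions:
 h(b) = -asin(C1*exp(-6*b))/3 + pi/3
 h(b) = asin(C1*exp(-6*b))/3


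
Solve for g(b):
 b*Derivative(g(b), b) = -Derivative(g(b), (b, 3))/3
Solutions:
 g(b) = C1 + Integral(C2*airyai(-3^(1/3)*b) + C3*airybi(-3^(1/3)*b), b)


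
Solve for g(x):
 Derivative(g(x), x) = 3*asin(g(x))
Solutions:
 Integral(1/asin(_y), (_y, g(x))) = C1 + 3*x


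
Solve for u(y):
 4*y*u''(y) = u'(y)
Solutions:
 u(y) = C1 + C2*y^(5/4)


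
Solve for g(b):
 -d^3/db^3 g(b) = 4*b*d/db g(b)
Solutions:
 g(b) = C1 + Integral(C2*airyai(-2^(2/3)*b) + C3*airybi(-2^(2/3)*b), b)


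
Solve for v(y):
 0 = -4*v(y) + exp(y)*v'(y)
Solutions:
 v(y) = C1*exp(-4*exp(-y))


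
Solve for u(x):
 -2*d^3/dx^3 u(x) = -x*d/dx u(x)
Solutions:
 u(x) = C1 + Integral(C2*airyai(2^(2/3)*x/2) + C3*airybi(2^(2/3)*x/2), x)


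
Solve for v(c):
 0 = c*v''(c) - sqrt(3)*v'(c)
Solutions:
 v(c) = C1 + C2*c^(1 + sqrt(3))


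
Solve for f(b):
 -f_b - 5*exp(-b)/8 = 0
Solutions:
 f(b) = C1 + 5*exp(-b)/8


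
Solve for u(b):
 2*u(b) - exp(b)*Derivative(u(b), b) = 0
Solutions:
 u(b) = C1*exp(-2*exp(-b))


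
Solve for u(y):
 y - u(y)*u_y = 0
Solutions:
 u(y) = -sqrt(C1 + y^2)
 u(y) = sqrt(C1 + y^2)


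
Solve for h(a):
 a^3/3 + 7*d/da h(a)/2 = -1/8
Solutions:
 h(a) = C1 - a^4/42 - a/28


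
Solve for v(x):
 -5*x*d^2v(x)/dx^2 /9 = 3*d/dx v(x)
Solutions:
 v(x) = C1 + C2/x^(22/5)


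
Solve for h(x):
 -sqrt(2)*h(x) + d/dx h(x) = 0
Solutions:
 h(x) = C1*exp(sqrt(2)*x)


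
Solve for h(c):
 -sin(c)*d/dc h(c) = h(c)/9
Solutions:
 h(c) = C1*(cos(c) + 1)^(1/18)/(cos(c) - 1)^(1/18)


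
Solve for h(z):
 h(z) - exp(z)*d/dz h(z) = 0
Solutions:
 h(z) = C1*exp(-exp(-z))


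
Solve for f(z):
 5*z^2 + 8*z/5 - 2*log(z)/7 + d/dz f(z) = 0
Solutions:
 f(z) = C1 - 5*z^3/3 - 4*z^2/5 + 2*z*log(z)/7 - 2*z/7


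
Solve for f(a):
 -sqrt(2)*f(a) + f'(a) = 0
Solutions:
 f(a) = C1*exp(sqrt(2)*a)


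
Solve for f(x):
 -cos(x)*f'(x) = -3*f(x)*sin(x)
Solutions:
 f(x) = C1/cos(x)^3


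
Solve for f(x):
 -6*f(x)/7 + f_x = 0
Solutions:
 f(x) = C1*exp(6*x/7)


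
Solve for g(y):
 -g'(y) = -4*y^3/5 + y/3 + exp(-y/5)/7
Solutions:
 g(y) = C1 + y^4/5 - y^2/6 + 5*exp(-y/5)/7


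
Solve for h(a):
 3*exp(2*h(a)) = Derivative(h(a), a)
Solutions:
 h(a) = log(-sqrt(-1/(C1 + 3*a))) - log(2)/2
 h(a) = log(-1/(C1 + 3*a))/2 - log(2)/2


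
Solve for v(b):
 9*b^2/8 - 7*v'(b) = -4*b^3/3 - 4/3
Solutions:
 v(b) = C1 + b^4/21 + 3*b^3/56 + 4*b/21


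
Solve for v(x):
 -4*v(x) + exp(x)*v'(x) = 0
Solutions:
 v(x) = C1*exp(-4*exp(-x))


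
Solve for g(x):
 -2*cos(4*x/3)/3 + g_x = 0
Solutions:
 g(x) = C1 + sin(4*x/3)/2


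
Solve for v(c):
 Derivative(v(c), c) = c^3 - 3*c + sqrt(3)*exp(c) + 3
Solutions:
 v(c) = C1 + c^4/4 - 3*c^2/2 + 3*c + sqrt(3)*exp(c)


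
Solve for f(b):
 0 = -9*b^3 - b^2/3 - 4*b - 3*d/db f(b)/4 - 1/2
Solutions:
 f(b) = C1 - 3*b^4 - 4*b^3/27 - 8*b^2/3 - 2*b/3


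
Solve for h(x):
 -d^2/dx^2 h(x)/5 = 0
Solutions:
 h(x) = C1 + C2*x


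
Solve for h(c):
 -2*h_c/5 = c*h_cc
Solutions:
 h(c) = C1 + C2*c^(3/5)


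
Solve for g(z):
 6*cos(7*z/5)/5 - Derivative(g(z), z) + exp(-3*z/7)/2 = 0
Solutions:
 g(z) = C1 + 6*sin(7*z/5)/7 - 7*exp(-3*z/7)/6


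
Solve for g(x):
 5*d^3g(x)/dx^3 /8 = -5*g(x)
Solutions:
 g(x) = C3*exp(-2*x) + (C1*sin(sqrt(3)*x) + C2*cos(sqrt(3)*x))*exp(x)


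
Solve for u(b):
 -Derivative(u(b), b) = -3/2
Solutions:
 u(b) = C1 + 3*b/2


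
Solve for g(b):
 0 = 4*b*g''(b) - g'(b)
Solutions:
 g(b) = C1 + C2*b^(5/4)


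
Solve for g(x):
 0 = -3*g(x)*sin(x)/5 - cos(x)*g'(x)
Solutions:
 g(x) = C1*cos(x)^(3/5)


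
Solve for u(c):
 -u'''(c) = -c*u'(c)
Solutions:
 u(c) = C1 + Integral(C2*airyai(c) + C3*airybi(c), c)


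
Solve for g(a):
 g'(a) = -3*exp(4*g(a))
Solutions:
 g(a) = log(-I*(1/(C1 + 12*a))^(1/4))
 g(a) = log(I*(1/(C1 + 12*a))^(1/4))
 g(a) = log(-(1/(C1 + 12*a))^(1/4))
 g(a) = log(1/(C1 + 12*a))/4


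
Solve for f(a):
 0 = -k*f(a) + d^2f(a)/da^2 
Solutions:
 f(a) = C1*exp(-a*sqrt(k)) + C2*exp(a*sqrt(k))


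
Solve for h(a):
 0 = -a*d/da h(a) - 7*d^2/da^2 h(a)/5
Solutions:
 h(a) = C1 + C2*erf(sqrt(70)*a/14)


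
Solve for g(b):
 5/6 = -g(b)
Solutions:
 g(b) = -5/6


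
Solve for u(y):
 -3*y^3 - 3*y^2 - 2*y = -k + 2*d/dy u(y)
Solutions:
 u(y) = C1 + k*y/2 - 3*y^4/8 - y^3/2 - y^2/2


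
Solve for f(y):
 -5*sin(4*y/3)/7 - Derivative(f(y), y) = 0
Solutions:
 f(y) = C1 + 15*cos(4*y/3)/28


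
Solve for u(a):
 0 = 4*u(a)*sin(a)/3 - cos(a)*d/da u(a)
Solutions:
 u(a) = C1/cos(a)^(4/3)


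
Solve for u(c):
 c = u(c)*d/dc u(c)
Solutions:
 u(c) = -sqrt(C1 + c^2)
 u(c) = sqrt(C1 + c^2)


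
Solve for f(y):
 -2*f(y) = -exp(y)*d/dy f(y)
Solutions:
 f(y) = C1*exp(-2*exp(-y))


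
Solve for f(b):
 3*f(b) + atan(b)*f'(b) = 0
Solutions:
 f(b) = C1*exp(-3*Integral(1/atan(b), b))


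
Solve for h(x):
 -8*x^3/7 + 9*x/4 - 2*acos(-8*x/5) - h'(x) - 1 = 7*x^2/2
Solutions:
 h(x) = C1 - 2*x^4/7 - 7*x^3/6 + 9*x^2/8 - 2*x*acos(-8*x/5) - x - sqrt(25 - 64*x^2)/4


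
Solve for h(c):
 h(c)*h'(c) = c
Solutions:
 h(c) = -sqrt(C1 + c^2)
 h(c) = sqrt(C1 + c^2)


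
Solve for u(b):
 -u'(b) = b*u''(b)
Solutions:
 u(b) = C1 + C2*log(b)


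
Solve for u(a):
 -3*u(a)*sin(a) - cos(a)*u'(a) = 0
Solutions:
 u(a) = C1*cos(a)^3


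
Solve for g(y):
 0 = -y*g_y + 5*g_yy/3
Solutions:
 g(y) = C1 + C2*erfi(sqrt(30)*y/10)


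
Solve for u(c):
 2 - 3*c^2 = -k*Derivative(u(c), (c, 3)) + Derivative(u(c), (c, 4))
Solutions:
 u(c) = C1 + C2*c + C3*c^2 + C4*exp(c*k) + c^5/(20*k) + c^4/(4*k^2) + c^3*(-1/3 + k^(-2))/k


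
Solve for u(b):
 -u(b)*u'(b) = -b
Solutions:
 u(b) = -sqrt(C1 + b^2)
 u(b) = sqrt(C1 + b^2)


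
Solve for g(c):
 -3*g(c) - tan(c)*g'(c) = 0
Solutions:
 g(c) = C1/sin(c)^3


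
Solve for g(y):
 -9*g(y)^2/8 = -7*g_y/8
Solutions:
 g(y) = -7/(C1 + 9*y)


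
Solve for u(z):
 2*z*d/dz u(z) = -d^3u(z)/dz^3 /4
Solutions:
 u(z) = C1 + Integral(C2*airyai(-2*z) + C3*airybi(-2*z), z)


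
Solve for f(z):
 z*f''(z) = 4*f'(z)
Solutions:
 f(z) = C1 + C2*z^5


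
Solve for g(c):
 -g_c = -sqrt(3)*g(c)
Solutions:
 g(c) = C1*exp(sqrt(3)*c)


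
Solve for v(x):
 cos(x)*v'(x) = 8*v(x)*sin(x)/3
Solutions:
 v(x) = C1/cos(x)^(8/3)


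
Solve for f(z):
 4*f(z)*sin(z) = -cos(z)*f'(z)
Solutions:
 f(z) = C1*cos(z)^4


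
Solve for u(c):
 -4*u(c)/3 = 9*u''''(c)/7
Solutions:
 u(c) = (C1*sin(21^(1/4)*c/3) + C2*cos(21^(1/4)*c/3))*exp(-21^(1/4)*c/3) + (C3*sin(21^(1/4)*c/3) + C4*cos(21^(1/4)*c/3))*exp(21^(1/4)*c/3)


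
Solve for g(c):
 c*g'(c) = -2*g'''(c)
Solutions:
 g(c) = C1 + Integral(C2*airyai(-2^(2/3)*c/2) + C3*airybi(-2^(2/3)*c/2), c)


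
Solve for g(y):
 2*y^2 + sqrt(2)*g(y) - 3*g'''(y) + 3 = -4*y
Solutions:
 g(y) = C3*exp(2^(1/6)*3^(2/3)*y/3) - sqrt(2)*y^2 - 2*sqrt(2)*y + (C1*sin(6^(1/6)*y/2) + C2*cos(6^(1/6)*y/2))*exp(-2^(1/6)*3^(2/3)*y/6) - 3*sqrt(2)/2


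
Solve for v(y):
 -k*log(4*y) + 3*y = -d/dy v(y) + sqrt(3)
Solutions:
 v(y) = C1 + k*y*log(y) - k*y + k*y*log(4) - 3*y^2/2 + sqrt(3)*y


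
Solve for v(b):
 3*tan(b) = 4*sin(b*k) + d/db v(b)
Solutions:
 v(b) = C1 - 4*Piecewise((-cos(b*k)/k, Ne(k, 0)), (0, True)) - 3*log(cos(b))


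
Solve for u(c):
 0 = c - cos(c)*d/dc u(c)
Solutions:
 u(c) = C1 + Integral(c/cos(c), c)


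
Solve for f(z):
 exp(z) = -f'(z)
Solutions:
 f(z) = C1 - exp(z)


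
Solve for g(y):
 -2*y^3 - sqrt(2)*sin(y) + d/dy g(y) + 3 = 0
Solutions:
 g(y) = C1 + y^4/2 - 3*y - sqrt(2)*cos(y)


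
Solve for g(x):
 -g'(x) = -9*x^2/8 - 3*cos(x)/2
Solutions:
 g(x) = C1 + 3*x^3/8 + 3*sin(x)/2


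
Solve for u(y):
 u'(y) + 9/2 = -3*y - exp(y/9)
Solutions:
 u(y) = C1 - 3*y^2/2 - 9*y/2 - 9*exp(y/9)


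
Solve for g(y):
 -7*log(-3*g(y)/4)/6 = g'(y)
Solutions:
 6*Integral(1/(log(-_y) - 2*log(2) + log(3)), (_y, g(y)))/7 = C1 - y


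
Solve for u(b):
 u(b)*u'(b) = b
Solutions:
 u(b) = -sqrt(C1 + b^2)
 u(b) = sqrt(C1 + b^2)


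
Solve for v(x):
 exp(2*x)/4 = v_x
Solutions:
 v(x) = C1 + exp(2*x)/8


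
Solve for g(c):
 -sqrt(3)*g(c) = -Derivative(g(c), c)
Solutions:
 g(c) = C1*exp(sqrt(3)*c)


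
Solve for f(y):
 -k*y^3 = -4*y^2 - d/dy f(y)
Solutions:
 f(y) = C1 + k*y^4/4 - 4*y^3/3


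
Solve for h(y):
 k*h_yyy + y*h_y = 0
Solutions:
 h(y) = C1 + Integral(C2*airyai(y*(-1/k)^(1/3)) + C3*airybi(y*(-1/k)^(1/3)), y)


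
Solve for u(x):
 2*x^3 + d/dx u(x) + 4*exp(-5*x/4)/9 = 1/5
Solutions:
 u(x) = C1 - x^4/2 + x/5 + 16*exp(-5*x/4)/45


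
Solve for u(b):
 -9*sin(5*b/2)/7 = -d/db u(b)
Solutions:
 u(b) = C1 - 18*cos(5*b/2)/35


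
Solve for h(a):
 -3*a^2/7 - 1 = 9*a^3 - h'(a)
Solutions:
 h(a) = C1 + 9*a^4/4 + a^3/7 + a


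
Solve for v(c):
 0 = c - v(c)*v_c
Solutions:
 v(c) = -sqrt(C1 + c^2)
 v(c) = sqrt(C1 + c^2)


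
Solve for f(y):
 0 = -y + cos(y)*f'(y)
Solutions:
 f(y) = C1 + Integral(y/cos(y), y)


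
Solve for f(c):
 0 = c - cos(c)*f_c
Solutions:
 f(c) = C1 + Integral(c/cos(c), c)


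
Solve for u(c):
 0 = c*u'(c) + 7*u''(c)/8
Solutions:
 u(c) = C1 + C2*erf(2*sqrt(7)*c/7)


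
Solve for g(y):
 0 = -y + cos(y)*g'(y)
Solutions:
 g(y) = C1 + Integral(y/cos(y), y)


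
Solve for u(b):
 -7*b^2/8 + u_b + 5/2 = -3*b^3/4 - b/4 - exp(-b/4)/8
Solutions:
 u(b) = C1 - 3*b^4/16 + 7*b^3/24 - b^2/8 - 5*b/2 + exp(-b/4)/2


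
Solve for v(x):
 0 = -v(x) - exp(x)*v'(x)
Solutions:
 v(x) = C1*exp(exp(-x))


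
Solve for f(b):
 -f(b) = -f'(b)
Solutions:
 f(b) = C1*exp(b)


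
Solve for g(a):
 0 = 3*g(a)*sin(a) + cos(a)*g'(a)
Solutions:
 g(a) = C1*cos(a)^3


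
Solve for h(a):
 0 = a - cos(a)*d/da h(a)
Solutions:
 h(a) = C1 + Integral(a/cos(a), a)


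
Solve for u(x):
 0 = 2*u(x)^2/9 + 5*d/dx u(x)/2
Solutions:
 u(x) = 45/(C1 + 4*x)


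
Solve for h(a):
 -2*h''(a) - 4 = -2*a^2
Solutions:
 h(a) = C1 + C2*a + a^4/12 - a^2


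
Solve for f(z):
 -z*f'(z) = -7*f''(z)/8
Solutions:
 f(z) = C1 + C2*erfi(2*sqrt(7)*z/7)


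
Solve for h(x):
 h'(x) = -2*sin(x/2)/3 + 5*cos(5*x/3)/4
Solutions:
 h(x) = C1 + 3*sin(5*x/3)/4 + 4*cos(x/2)/3


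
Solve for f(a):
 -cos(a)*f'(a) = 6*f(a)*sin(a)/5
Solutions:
 f(a) = C1*cos(a)^(6/5)


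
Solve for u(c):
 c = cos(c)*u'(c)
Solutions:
 u(c) = C1 + Integral(c/cos(c), c)


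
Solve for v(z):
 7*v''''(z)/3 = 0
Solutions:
 v(z) = C1 + C2*z + C3*z^2 + C4*z^3


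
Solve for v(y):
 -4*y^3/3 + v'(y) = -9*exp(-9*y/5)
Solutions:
 v(y) = C1 + y^4/3 + 5*exp(-9*y/5)


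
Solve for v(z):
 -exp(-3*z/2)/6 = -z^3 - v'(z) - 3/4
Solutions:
 v(z) = C1 - z^4/4 - 3*z/4 - exp(-3*z/2)/9


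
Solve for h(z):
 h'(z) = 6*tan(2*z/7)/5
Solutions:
 h(z) = C1 - 21*log(cos(2*z/7))/5


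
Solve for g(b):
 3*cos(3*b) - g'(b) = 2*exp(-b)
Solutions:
 g(b) = C1 + sin(3*b) + 2*exp(-b)


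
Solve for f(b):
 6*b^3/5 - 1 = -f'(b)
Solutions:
 f(b) = C1 - 3*b^4/10 + b


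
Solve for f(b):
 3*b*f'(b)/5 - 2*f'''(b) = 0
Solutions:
 f(b) = C1 + Integral(C2*airyai(10^(2/3)*3^(1/3)*b/10) + C3*airybi(10^(2/3)*3^(1/3)*b/10), b)


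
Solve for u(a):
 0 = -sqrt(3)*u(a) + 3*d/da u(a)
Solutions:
 u(a) = C1*exp(sqrt(3)*a/3)


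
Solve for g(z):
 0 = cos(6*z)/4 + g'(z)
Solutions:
 g(z) = C1 - sin(6*z)/24


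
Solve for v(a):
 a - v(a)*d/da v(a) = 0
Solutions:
 v(a) = -sqrt(C1 + a^2)
 v(a) = sqrt(C1 + a^2)


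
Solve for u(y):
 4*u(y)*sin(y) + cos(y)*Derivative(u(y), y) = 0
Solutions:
 u(y) = C1*cos(y)^4


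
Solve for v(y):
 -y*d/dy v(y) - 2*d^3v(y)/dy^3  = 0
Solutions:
 v(y) = C1 + Integral(C2*airyai(-2^(2/3)*y/2) + C3*airybi(-2^(2/3)*y/2), y)


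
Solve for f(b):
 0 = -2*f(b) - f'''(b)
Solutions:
 f(b) = C3*exp(-2^(1/3)*b) + (C1*sin(2^(1/3)*sqrt(3)*b/2) + C2*cos(2^(1/3)*sqrt(3)*b/2))*exp(2^(1/3)*b/2)


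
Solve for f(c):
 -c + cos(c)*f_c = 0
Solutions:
 f(c) = C1 + Integral(c/cos(c), c)


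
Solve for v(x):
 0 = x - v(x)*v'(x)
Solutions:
 v(x) = -sqrt(C1 + x^2)
 v(x) = sqrt(C1 + x^2)


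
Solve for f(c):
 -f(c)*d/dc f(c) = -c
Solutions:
 f(c) = -sqrt(C1 + c^2)
 f(c) = sqrt(C1 + c^2)


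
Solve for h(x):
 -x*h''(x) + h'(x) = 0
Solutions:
 h(x) = C1 + C2*x^2


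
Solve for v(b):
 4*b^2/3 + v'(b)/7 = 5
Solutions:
 v(b) = C1 - 28*b^3/9 + 35*b


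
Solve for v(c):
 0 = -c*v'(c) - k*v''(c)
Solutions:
 v(c) = C1 + C2*sqrt(k)*erf(sqrt(2)*c*sqrt(1/k)/2)


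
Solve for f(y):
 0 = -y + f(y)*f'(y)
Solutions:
 f(y) = -sqrt(C1 + y^2)
 f(y) = sqrt(C1 + y^2)


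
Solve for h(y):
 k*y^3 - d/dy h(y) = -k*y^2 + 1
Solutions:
 h(y) = C1 + k*y^4/4 + k*y^3/3 - y


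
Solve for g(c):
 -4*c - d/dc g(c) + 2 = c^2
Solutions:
 g(c) = C1 - c^3/3 - 2*c^2 + 2*c


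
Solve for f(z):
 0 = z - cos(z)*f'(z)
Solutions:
 f(z) = C1 + Integral(z/cos(z), z)


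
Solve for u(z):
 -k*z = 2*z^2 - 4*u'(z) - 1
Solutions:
 u(z) = C1 + k*z^2/8 + z^3/6 - z/4


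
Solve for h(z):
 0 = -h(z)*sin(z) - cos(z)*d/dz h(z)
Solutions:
 h(z) = C1*cos(z)


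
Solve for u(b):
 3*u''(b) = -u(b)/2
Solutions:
 u(b) = C1*sin(sqrt(6)*b/6) + C2*cos(sqrt(6)*b/6)


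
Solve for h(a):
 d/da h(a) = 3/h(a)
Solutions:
 h(a) = -sqrt(C1 + 6*a)
 h(a) = sqrt(C1 + 6*a)


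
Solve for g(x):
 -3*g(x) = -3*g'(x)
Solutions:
 g(x) = C1*exp(x)


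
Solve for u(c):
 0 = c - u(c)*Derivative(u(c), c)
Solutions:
 u(c) = -sqrt(C1 + c^2)
 u(c) = sqrt(C1 + c^2)


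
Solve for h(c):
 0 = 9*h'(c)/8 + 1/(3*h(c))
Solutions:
 h(c) = -sqrt(C1 - 48*c)/9
 h(c) = sqrt(C1 - 48*c)/9


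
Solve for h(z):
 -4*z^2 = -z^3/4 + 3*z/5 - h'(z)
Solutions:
 h(z) = C1 - z^4/16 + 4*z^3/3 + 3*z^2/10


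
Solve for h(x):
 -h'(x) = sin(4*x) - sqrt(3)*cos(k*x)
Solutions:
 h(x) = C1 + cos(4*x)/4 + sqrt(3)*sin(k*x)/k


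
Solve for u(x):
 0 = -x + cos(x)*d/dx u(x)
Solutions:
 u(x) = C1 + Integral(x/cos(x), x)


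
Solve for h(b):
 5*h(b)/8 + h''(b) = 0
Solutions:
 h(b) = C1*sin(sqrt(10)*b/4) + C2*cos(sqrt(10)*b/4)


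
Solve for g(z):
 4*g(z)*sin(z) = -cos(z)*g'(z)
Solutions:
 g(z) = C1*cos(z)^4


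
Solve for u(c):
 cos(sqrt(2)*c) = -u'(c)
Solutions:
 u(c) = C1 - sqrt(2)*sin(sqrt(2)*c)/2


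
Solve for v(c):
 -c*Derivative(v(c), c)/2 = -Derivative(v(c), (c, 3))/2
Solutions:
 v(c) = C1 + Integral(C2*airyai(c) + C3*airybi(c), c)


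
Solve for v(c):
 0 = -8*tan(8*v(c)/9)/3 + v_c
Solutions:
 v(c) = -9*asin(C1*exp(64*c/27))/8 + 9*pi/8
 v(c) = 9*asin(C1*exp(64*c/27))/8


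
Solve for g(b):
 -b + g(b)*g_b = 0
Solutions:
 g(b) = -sqrt(C1 + b^2)
 g(b) = sqrt(C1 + b^2)


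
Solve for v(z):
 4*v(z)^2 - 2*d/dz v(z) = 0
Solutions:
 v(z) = -1/(C1 + 2*z)


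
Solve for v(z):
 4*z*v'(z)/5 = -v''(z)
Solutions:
 v(z) = C1 + C2*erf(sqrt(10)*z/5)


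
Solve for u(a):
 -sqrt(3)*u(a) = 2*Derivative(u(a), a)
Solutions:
 u(a) = C1*exp(-sqrt(3)*a/2)


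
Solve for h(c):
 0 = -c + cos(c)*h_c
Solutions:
 h(c) = C1 + Integral(c/cos(c), c)


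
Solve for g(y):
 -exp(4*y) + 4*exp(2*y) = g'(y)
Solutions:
 g(y) = C1 - exp(4*y)/4 + 2*exp(2*y)


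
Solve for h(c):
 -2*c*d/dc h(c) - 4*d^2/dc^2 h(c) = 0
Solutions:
 h(c) = C1 + C2*erf(c/2)


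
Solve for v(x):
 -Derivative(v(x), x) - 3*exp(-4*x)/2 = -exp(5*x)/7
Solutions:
 v(x) = C1 + exp(5*x)/35 + 3*exp(-4*x)/8


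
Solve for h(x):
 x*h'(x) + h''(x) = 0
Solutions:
 h(x) = C1 + C2*erf(sqrt(2)*x/2)


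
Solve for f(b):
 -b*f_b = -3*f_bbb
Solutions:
 f(b) = C1 + Integral(C2*airyai(3^(2/3)*b/3) + C3*airybi(3^(2/3)*b/3), b)


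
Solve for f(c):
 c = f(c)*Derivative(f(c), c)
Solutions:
 f(c) = -sqrt(C1 + c^2)
 f(c) = sqrt(C1 + c^2)


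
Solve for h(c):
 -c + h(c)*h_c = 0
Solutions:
 h(c) = -sqrt(C1 + c^2)
 h(c) = sqrt(C1 + c^2)


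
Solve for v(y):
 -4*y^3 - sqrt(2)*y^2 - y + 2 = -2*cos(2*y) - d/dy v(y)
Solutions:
 v(y) = C1 + y^4 + sqrt(2)*y^3/3 + y^2/2 - 2*y - 2*sin(y)*cos(y)


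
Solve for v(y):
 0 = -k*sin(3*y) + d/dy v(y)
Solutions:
 v(y) = C1 - k*cos(3*y)/3


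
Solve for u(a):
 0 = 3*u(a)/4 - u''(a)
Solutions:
 u(a) = C1*exp(-sqrt(3)*a/2) + C2*exp(sqrt(3)*a/2)


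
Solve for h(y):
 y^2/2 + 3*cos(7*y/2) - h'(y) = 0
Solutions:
 h(y) = C1 + y^3/6 + 6*sin(7*y/2)/7


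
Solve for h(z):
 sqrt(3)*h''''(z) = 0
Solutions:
 h(z) = C1 + C2*z + C3*z^2 + C4*z^3


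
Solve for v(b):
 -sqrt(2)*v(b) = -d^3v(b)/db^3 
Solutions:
 v(b) = C3*exp(2^(1/6)*b) + (C1*sin(2^(1/6)*sqrt(3)*b/2) + C2*cos(2^(1/6)*sqrt(3)*b/2))*exp(-2^(1/6)*b/2)


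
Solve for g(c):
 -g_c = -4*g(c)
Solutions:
 g(c) = C1*exp(4*c)


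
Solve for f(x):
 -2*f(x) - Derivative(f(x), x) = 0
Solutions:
 f(x) = C1*exp(-2*x)


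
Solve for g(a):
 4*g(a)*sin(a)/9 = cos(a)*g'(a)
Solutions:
 g(a) = C1/cos(a)^(4/9)


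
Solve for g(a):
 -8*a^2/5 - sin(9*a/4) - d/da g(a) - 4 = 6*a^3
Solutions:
 g(a) = C1 - 3*a^4/2 - 8*a^3/15 - 4*a + 4*cos(9*a/4)/9


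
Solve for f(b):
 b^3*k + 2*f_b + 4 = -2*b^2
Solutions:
 f(b) = C1 - b^4*k/8 - b^3/3 - 2*b


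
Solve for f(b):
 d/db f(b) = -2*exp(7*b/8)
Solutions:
 f(b) = C1 - 16*exp(7*b/8)/7


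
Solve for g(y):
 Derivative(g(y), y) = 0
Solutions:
 g(y) = C1


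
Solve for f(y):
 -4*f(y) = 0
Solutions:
 f(y) = 0


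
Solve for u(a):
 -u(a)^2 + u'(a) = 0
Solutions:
 u(a) = -1/(C1 + a)


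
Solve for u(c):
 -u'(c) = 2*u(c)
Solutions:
 u(c) = C1*exp(-2*c)


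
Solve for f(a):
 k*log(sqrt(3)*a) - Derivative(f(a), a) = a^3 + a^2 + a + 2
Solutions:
 f(a) = C1 - a^4/4 - a^3/3 - a^2/2 + a*k*log(a) - a*k + a*k*log(3)/2 - 2*a


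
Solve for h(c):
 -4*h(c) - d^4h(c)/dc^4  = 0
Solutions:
 h(c) = (C1*sin(c) + C2*cos(c))*exp(-c) + (C3*sin(c) + C4*cos(c))*exp(c)


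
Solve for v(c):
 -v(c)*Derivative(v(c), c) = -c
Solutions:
 v(c) = -sqrt(C1 + c^2)
 v(c) = sqrt(C1 + c^2)


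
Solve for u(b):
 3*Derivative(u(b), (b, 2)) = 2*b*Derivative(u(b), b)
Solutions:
 u(b) = C1 + C2*erfi(sqrt(3)*b/3)


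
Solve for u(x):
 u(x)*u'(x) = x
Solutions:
 u(x) = -sqrt(C1 + x^2)
 u(x) = sqrt(C1 + x^2)


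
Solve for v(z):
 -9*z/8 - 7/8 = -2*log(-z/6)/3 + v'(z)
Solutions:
 v(z) = C1 - 9*z^2/16 + 2*z*log(-z)/3 + z*(-37 - 16*log(6))/24


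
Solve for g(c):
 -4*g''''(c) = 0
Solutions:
 g(c) = C1 + C2*c + C3*c^2 + C4*c^3


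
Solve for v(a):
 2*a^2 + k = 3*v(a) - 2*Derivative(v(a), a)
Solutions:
 v(a) = C1*exp(3*a/2) + 2*a^2/3 + 8*a/9 + k/3 + 16/27


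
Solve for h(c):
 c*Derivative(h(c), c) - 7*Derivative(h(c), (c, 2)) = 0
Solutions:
 h(c) = C1 + C2*erfi(sqrt(14)*c/14)


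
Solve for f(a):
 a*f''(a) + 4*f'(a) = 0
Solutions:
 f(a) = C1 + C2/a^3


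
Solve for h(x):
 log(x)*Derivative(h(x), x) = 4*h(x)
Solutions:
 h(x) = C1*exp(4*li(x))


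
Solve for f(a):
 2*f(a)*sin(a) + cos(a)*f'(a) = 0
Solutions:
 f(a) = C1*cos(a)^2


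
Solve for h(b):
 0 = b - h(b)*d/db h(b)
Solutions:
 h(b) = -sqrt(C1 + b^2)
 h(b) = sqrt(C1 + b^2)


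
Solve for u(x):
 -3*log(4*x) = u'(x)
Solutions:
 u(x) = C1 - 3*x*log(x) - x*log(64) + 3*x


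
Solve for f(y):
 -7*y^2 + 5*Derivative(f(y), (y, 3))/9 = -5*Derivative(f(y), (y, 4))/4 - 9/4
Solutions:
 f(y) = C1 + C2*y + C3*y^2 + C4*exp(-4*y/9) + 21*y^5/100 - 189*y^4/80 + 1647*y^3/80


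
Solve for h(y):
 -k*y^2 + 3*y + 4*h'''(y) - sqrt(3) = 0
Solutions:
 h(y) = C1 + C2*y + C3*y^2 + k*y^5/240 - y^4/32 + sqrt(3)*y^3/24


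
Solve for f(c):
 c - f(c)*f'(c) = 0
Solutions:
 f(c) = -sqrt(C1 + c^2)
 f(c) = sqrt(C1 + c^2)


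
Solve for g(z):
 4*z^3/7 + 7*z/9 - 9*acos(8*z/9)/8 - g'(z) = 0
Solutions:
 g(z) = C1 + z^4/7 + 7*z^2/18 - 9*z*acos(8*z/9)/8 + 9*sqrt(81 - 64*z^2)/64


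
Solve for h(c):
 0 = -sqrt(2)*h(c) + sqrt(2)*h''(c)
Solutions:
 h(c) = C1*exp(-c) + C2*exp(c)


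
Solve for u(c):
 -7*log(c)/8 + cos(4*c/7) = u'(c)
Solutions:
 u(c) = C1 - 7*c*log(c)/8 + 7*c/8 + 7*sin(4*c/7)/4


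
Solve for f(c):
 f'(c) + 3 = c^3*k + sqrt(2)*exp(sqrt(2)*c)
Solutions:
 f(c) = C1 + c^4*k/4 - 3*c + exp(sqrt(2)*c)


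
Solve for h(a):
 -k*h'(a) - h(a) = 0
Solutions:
 h(a) = C1*exp(-a/k)


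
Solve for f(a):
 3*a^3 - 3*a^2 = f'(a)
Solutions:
 f(a) = C1 + 3*a^4/4 - a^3


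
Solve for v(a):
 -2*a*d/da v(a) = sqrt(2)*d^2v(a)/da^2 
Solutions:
 v(a) = C1 + C2*erf(2^(3/4)*a/2)


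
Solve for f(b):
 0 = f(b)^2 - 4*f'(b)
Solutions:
 f(b) = -4/(C1 + b)


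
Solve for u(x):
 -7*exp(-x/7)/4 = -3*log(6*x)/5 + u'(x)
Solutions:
 u(x) = C1 + 3*x*log(x)/5 + 3*x*(-1 + log(6))/5 + 49*exp(-x/7)/4


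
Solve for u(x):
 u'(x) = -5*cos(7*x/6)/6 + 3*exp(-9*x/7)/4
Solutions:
 u(x) = C1 - 5*sin(7*x/6)/7 - 7*exp(-9*x/7)/12


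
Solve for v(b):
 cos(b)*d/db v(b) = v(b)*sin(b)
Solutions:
 v(b) = C1/cos(b)


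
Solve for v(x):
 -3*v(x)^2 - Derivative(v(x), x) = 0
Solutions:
 v(x) = 1/(C1 + 3*x)


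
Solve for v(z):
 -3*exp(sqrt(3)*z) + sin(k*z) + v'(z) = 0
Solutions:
 v(z) = C1 + sqrt(3)*exp(sqrt(3)*z) + cos(k*z)/k


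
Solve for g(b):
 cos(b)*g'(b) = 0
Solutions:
 g(b) = C1


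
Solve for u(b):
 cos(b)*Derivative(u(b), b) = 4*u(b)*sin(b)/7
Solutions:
 u(b) = C1/cos(b)^(4/7)


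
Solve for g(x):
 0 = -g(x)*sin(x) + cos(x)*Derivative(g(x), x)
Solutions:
 g(x) = C1/cos(x)


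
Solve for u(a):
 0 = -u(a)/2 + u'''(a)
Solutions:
 u(a) = C3*exp(2^(2/3)*a/2) + (C1*sin(2^(2/3)*sqrt(3)*a/4) + C2*cos(2^(2/3)*sqrt(3)*a/4))*exp(-2^(2/3)*a/4)


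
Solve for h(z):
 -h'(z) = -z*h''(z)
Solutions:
 h(z) = C1 + C2*z^2


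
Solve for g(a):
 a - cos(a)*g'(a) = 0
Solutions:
 g(a) = C1 + Integral(a/cos(a), a)


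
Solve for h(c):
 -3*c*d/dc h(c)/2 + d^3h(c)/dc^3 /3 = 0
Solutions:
 h(c) = C1 + Integral(C2*airyai(6^(2/3)*c/2) + C3*airybi(6^(2/3)*c/2), c)


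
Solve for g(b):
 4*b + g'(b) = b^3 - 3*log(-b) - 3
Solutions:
 g(b) = C1 + b^4/4 - 2*b^2 - 3*b*log(-b)


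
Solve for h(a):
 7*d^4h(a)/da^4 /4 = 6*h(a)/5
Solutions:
 h(a) = C1*exp(-24^(1/4)*35^(3/4)*a/35) + C2*exp(24^(1/4)*35^(3/4)*a/35) + C3*sin(24^(1/4)*35^(3/4)*a/35) + C4*cos(24^(1/4)*35^(3/4)*a/35)


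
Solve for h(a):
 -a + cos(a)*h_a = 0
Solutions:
 h(a) = C1 + Integral(a/cos(a), a)


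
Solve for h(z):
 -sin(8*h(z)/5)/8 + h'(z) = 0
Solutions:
 -z/8 + 5*log(cos(8*h(z)/5) - 1)/16 - 5*log(cos(8*h(z)/5) + 1)/16 = C1


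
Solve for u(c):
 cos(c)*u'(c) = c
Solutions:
 u(c) = C1 + Integral(c/cos(c), c)


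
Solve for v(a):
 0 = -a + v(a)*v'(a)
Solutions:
 v(a) = -sqrt(C1 + a^2)
 v(a) = sqrt(C1 + a^2)


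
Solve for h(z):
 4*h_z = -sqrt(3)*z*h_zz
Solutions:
 h(z) = C1 + C2*z^(1 - 4*sqrt(3)/3)


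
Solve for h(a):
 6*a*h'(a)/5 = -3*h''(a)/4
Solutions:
 h(a) = C1 + C2*erf(2*sqrt(5)*a/5)


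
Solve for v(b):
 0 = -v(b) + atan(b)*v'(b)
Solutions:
 v(b) = C1*exp(Integral(1/atan(b), b))


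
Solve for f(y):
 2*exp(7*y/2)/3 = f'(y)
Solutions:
 f(y) = C1 + 4*exp(7*y/2)/21


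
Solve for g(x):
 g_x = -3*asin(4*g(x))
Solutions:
 Integral(1/asin(4*_y), (_y, g(x))) = C1 - 3*x


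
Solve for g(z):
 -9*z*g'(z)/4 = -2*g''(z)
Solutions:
 g(z) = C1 + C2*erfi(3*z/4)


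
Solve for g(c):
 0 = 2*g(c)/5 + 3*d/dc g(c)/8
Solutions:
 g(c) = C1*exp(-16*c/15)


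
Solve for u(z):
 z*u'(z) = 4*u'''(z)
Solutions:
 u(z) = C1 + Integral(C2*airyai(2^(1/3)*z/2) + C3*airybi(2^(1/3)*z/2), z)
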